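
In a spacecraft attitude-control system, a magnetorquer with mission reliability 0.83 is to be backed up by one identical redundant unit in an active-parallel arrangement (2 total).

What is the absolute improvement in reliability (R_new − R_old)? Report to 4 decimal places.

R_before = 0.83
R_after = 1 − (1 − 0.83)^2 = 0.9711
ΔR = 0.9711 − 0.83 = 0.1411

0.1411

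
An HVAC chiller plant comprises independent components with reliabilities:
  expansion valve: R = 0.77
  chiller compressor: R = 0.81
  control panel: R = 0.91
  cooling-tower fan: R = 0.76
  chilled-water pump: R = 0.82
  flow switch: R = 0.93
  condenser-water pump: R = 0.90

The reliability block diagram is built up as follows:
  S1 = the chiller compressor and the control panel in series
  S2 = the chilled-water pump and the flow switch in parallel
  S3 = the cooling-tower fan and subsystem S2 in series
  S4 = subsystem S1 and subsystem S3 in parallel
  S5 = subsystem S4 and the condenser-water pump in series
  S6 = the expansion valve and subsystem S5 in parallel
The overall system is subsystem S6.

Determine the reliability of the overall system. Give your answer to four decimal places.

Series (chiller compressor and control panel): 0.810000 × 0.910000 = 0.737100
Parallel (chilled-water pump and flow switch): 1 − (1 − 0.820000)(1 − 0.930000) = 0.987400
Series (cooling-tower fan and [0.987400]): 0.760000 × 0.987400 = 0.750424
Parallel ([0.737100] and [0.750424]): 1 − (1 − 0.737100)(1 − 0.750424) = 0.934386
Series ([0.934386] and condenser-water pump): 0.934386 × 0.900000 = 0.840947
Parallel (expansion valve and [0.840947]): 1 − (1 − 0.770000)(1 − 0.840947) = 0.9634

0.9634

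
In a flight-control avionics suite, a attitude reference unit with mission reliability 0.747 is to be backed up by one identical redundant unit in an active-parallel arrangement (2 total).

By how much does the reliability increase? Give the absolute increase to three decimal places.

0.189

R_before = 0.747
R_after = 1 − (1 − 0.747)^2 = 0.936
ΔR = 0.936 − 0.747 = 0.189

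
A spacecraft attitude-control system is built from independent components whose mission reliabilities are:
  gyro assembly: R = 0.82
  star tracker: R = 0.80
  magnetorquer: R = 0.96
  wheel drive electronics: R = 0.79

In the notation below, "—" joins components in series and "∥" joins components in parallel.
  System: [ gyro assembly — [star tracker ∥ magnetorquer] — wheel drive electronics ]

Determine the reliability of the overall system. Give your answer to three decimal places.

0.643

Parallel (star tracker and magnetorquer): 1 − (1 − 0.80000)(1 − 0.96000) = 0.99200
Series (gyro assembly, [0.99200], and wheel drive electronics): 0.82000 × 0.99200 × 0.79000 = 0.643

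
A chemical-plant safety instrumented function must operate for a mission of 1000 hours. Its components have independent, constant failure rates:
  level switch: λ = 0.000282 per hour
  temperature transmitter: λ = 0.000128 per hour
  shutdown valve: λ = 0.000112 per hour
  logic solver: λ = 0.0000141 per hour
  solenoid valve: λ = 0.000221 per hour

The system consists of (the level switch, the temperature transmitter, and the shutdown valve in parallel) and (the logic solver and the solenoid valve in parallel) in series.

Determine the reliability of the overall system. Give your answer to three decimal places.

R(level switch) = exp(−0.000282 × 1000) = 0.75427
R(temperature transmitter) = exp(−0.000128 × 1000) = 0.87985
R(shutdown valve) = exp(−0.000112 × 1000) = 0.89404
R(logic solver) = exp(−0.0000141 × 1000) = 0.98600
R(solenoid valve) = exp(−0.000221 × 1000) = 0.80172
Parallel (level switch, temperature transmitter, and shutdown valve): 1 − (1 − 0.75427)(1 − 0.87985)(1 − 0.89404) = 0.99687
Parallel (logic solver and solenoid valve): 1 − (1 − 0.98600)(1 − 0.80172) = 0.99722
Series ([0.99687] and [0.99722]): 0.99687 × 0.99722 = 0.994

0.994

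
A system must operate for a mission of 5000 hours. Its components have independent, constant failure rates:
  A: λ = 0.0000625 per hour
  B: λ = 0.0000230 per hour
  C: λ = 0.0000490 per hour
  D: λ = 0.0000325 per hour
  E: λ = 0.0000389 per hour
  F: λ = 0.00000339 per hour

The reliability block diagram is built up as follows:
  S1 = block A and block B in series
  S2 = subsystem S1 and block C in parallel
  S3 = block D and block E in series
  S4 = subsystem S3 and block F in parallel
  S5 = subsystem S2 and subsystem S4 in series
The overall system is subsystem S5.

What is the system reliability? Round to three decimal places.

R(A) = exp(−0.0000625 × 5000) = 0.73162
R(B) = exp(−0.0000230 × 5000) = 0.89137
R(C) = exp(−0.0000490 × 5000) = 0.78270
R(D) = exp(−0.0000325 × 5000) = 0.85002
R(E) = exp(−0.0000389 × 5000) = 0.82325
R(F) = exp(−0.00000339 × 5000) = 0.98319
Series (A and B): 0.73162 × 0.89137 = 0.65214
Parallel ([0.65214] and C): 1 − (1 − 0.65214)(1 − 0.78270) = 0.92441
Series (D and E): 0.85002 × 0.82325 = 0.69978
Parallel ([0.69978] and F): 1 − (1 − 0.69978)(1 − 0.98319) = 0.99495
Series ([0.92441] and [0.99495]): 0.92441 × 0.99495 = 0.920

0.920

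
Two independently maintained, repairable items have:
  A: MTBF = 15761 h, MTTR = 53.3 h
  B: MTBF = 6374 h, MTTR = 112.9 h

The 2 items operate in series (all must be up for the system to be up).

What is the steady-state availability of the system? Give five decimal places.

0.97928

A(A) = MTBF/(MTBF+MTTR) = 15761/(15761+53.3) = 0.996630
A(B) = MTBF/(MTBF+MTTR) = 6374/(6374+112.9) = 0.982596
Series availability: 0.996630 × 0.982596 = 0.97928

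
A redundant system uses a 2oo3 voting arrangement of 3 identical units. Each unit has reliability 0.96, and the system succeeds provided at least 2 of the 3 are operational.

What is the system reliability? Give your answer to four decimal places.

R = Σ_{i=2}^{3} C(3,i) p^i (1−p)^{3−i} with p = 0.96
C(3,2)·0.96^2·0.04^1 = 0.110592
C(3,3)·0.96^3·0.04^0 = 0.884736
Sum = 0.9953

0.9953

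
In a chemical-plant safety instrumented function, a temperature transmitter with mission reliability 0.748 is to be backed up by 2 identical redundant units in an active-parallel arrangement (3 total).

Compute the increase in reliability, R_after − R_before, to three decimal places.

0.236

R_before = 0.748
R_after = 1 − (1 − 0.748)^3 = 0.984
ΔR = 0.984 − 0.748 = 0.236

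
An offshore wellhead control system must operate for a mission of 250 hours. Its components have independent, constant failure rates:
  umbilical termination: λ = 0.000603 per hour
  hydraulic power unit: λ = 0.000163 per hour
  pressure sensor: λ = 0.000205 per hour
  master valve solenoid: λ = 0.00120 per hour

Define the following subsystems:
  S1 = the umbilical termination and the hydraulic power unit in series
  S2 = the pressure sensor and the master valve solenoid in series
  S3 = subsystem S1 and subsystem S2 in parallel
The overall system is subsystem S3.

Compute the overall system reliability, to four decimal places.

R(umbilical termination) = exp(−0.000603 × 250) = 0.860063
R(hydraulic power unit) = exp(−0.000163 × 250) = 0.960069
R(pressure sensor) = exp(−0.000205 × 250) = 0.950041
R(master valve solenoid) = exp(−0.00120 × 250) = 0.740818
Series (umbilical termination and hydraulic power unit): 0.860063 × 0.960069 = 0.825720
Series (pressure sensor and master valve solenoid): 0.950041 × 0.740818 = 0.703807
Parallel ([0.825720] and [0.703807]): 1 − (1 − 0.825720)(1 − 0.703807) = 0.9484

0.9484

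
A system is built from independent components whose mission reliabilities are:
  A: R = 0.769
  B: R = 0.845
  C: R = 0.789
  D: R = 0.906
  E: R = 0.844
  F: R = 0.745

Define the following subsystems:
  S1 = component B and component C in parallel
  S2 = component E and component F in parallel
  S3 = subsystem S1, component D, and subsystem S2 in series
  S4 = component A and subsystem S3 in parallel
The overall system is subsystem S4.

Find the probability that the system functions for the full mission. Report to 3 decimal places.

Parallel (B and C): 1 − (1 − 0.84500)(1 − 0.78900) = 0.96730
Parallel (E and F): 1 − (1 − 0.84400)(1 − 0.74500) = 0.96022
Series ([0.96730], D, and [0.96022]): 0.96730 × 0.90600 × 0.96022 = 0.84151
Parallel (A and [0.84151]): 1 − (1 − 0.76900)(1 − 0.84151) = 0.963

0.963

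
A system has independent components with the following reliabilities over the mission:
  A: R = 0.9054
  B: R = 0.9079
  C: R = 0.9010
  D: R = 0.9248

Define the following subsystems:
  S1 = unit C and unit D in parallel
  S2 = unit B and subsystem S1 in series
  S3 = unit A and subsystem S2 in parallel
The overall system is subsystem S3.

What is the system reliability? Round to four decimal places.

Parallel (C and D): 1 − (1 − 0.901000)(1 − 0.924800) = 0.992555
Series (B and [0.992555]): 0.907900 × 0.992555 = 0.901141
Parallel (A and [0.901141]): 1 − (1 − 0.905400)(1 − 0.901141) = 0.9906

0.9906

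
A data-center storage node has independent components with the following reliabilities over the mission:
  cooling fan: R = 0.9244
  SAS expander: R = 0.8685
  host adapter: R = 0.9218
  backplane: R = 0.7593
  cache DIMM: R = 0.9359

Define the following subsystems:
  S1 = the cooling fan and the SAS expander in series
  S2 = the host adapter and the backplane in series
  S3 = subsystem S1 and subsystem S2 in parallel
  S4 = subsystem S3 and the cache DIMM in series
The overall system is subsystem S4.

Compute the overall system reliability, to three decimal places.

0.881

Series (cooling fan and SAS expander): 0.92440 × 0.86850 = 0.80284
Series (host adapter and backplane): 0.92180 × 0.75930 = 0.69992
Parallel ([0.80284] and [0.69992]): 1 − (1 − 0.80284)(1 − 0.69992) = 0.94084
Series ([0.94084] and cache DIMM): 0.94084 × 0.93590 = 0.881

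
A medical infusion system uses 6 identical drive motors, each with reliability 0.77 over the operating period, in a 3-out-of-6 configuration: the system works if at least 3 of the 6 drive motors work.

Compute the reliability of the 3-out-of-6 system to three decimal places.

R = Σ_{i=3}^{6} C(6,i) p^i (1−p)^{6−i} with p = 0.77
C(6,3)·0.77^3·0.23^3 = 0.11109
C(6,4)·0.77^4·0.23^2 = 0.27894
C(6,5)·0.77^5·0.23^1 = 0.37354
C(6,6)·0.77^6·0.23^0 = 0.20842
Sum = 0.972

0.972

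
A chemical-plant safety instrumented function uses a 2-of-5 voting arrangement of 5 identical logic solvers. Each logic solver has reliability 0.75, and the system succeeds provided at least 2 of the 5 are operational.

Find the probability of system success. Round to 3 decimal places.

R = Σ_{i=2}^{5} C(5,i) p^i (1−p)^{5−i} with p = 0.75
C(5,2)·0.75^2·0.25^3 = 0.08789
C(5,3)·0.75^3·0.25^2 = 0.26367
C(5,4)·0.75^4·0.25^1 = 0.39551
C(5,5)·0.75^5·0.25^0 = 0.23730
Sum = 0.984

0.984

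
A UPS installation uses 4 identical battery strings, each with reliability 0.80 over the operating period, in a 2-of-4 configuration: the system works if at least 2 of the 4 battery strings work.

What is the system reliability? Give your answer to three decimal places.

R = Σ_{i=2}^{4} C(4,i) p^i (1−p)^{4−i} with p = 0.80
C(4,2)·0.80^2·0.20^2 = 0.15360
C(4,3)·0.80^3·0.20^1 = 0.40960
C(4,4)·0.80^4·0.20^0 = 0.40960
Sum = 0.973

0.973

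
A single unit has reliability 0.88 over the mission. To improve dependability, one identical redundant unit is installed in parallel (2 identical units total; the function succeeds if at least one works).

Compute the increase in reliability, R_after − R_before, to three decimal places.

R_before = 0.88
R_after = 1 − (1 − 0.88)^2 = 0.986
ΔR = 0.986 − 0.88 = 0.106

0.106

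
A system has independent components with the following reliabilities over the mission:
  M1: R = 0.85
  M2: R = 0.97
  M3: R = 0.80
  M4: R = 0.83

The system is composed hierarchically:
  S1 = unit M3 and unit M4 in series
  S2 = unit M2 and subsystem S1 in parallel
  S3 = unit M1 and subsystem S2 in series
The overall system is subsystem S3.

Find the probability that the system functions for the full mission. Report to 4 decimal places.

0.8414

Series (M3 and M4): 0.800000 × 0.830000 = 0.664000
Parallel (M2 and [0.664000]): 1 − (1 − 0.970000)(1 − 0.664000) = 0.989920
Series (M1 and [0.989920]): 0.850000 × 0.989920 = 0.8414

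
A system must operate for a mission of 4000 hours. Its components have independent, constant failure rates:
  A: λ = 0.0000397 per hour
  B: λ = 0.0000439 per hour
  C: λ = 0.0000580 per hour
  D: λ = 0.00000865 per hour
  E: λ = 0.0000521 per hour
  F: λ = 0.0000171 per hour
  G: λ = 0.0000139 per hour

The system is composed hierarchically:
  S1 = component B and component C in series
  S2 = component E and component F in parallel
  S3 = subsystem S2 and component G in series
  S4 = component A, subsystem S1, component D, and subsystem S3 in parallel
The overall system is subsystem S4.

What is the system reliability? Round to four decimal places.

0.9999

R(A) = exp(−0.0000397 × 4000) = 0.853167
R(B) = exp(−0.0000439 × 4000) = 0.838953
R(C) = exp(−0.0000580 × 4000) = 0.792946
R(D) = exp(−0.00000865 × 4000) = 0.965992
R(E) = exp(−0.0000521 × 4000) = 0.811882
R(F) = exp(−0.0000171 × 4000) = 0.933887
R(G) = exp(−0.0000139 × 4000) = 0.945917
Series (B and C): 0.838953 × 0.792946 = 0.665244
Parallel (E and F): 1 − (1 − 0.811882)(1 − 0.933887) = 0.987563
Series ([0.987563] and G): 0.987563 × 0.945917 = 0.934153
Parallel (A, [0.665244], D, and [0.934153]): 1 − (1 − 0.853167)(1 − 0.665244)(1 − 0.965992)(1 − 0.934153) = 0.9999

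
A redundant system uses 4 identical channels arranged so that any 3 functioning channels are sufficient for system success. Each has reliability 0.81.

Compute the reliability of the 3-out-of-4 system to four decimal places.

0.8344

R = Σ_{i=3}^{4} C(4,i) p^i (1−p)^{4−i} with p = 0.81
C(4,3)·0.81^3·0.19^1 = 0.403895
C(4,4)·0.81^4·0.19^0 = 0.430467
Sum = 0.8344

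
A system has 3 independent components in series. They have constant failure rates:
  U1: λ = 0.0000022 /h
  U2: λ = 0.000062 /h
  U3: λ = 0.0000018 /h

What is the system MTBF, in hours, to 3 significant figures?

Series of exponential components: λ_sys = Σ λ_i
λ_sys = 0.0000022 + 0.000062 + 0.0000018 = 6.6000e-05 /h
MTBF = 1 / λ_sys = 15200 h

15200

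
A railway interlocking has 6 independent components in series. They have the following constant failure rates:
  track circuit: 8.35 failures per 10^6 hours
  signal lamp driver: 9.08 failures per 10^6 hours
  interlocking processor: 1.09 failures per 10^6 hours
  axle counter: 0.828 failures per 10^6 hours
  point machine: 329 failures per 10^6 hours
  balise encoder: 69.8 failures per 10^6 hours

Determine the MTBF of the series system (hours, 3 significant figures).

2390

Series of exponential components: λ_sys = Σ λ_i
λ_sys = 0.00000835 + 0.00000908 + 0.00000109 + 0.000000828 + 0.000329 + 0.0000698 = 4.1815e-04 /h
MTBF = 1 / λ_sys = 2390 h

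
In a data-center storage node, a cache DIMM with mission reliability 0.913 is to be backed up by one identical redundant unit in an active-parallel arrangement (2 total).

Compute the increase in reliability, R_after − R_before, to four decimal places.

0.0794

R_before = 0.913
R_after = 1 − (1 − 0.913)^2 = 0.9924
ΔR = 0.9924 − 0.913 = 0.0794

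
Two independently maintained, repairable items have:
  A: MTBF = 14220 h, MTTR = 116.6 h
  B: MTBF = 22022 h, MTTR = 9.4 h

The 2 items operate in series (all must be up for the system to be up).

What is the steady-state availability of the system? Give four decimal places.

A(A) = MTBF/(MTBF+MTTR) = 14220/(14220+116.6) = 0.991867
A(B) = MTBF/(MTBF+MTTR) = 22022/(22022+9.4) = 0.999573
Series availability: 0.991867 × 0.999573 = 0.9914

0.9914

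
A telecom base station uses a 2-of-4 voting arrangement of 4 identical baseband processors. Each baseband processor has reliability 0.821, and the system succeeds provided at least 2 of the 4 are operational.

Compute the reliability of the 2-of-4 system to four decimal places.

R = Σ_{i=2}^{4} C(4,i) p^i (1−p)^{4−i} with p = 0.821
C(4,2)·0.821^2·0.179^2 = 0.129582
C(4,3)·0.821^3·0.179^1 = 0.396226
C(4,4)·0.821^4·0.179^0 = 0.454331
Sum = 0.9801

0.9801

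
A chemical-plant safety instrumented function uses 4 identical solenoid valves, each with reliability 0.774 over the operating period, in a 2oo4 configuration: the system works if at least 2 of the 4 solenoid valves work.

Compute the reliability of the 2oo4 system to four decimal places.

0.9617

R = Σ_{i=2}^{4} C(4,i) p^i (1−p)^{4−i} with p = 0.774
C(4,2)·0.774^2·0.226^2 = 0.183590
C(4,3)·0.774^3·0.226^1 = 0.419171
C(4,4)·0.774^4·0.226^0 = 0.358892
Sum = 0.9617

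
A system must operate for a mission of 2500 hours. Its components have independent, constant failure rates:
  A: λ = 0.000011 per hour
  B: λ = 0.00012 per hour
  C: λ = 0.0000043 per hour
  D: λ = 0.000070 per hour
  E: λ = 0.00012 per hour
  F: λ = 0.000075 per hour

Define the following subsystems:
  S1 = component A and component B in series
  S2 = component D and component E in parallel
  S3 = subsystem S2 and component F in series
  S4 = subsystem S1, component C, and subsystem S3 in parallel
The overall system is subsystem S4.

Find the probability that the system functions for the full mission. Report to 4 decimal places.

R(A) = exp(−0.000011 × 2500) = 0.972875
R(B) = exp(−0.00012 × 2500) = 0.740818
R(C) = exp(−0.0000043 × 2500) = 0.989308
R(D) = exp(−0.000070 × 2500) = 0.839457
R(E) = exp(−0.00012 × 2500) = 0.740818
R(F) = exp(−0.000075 × 2500) = 0.829029
Series (A and B): 0.972875 × 0.740818 = 0.720723
Parallel (D and E): 1 − (1 − 0.839457)(1 − 0.740818) = 0.958390
Series ([0.958390] and F): 0.958390 × 0.829029 = 0.794533
Parallel ([0.720723], C, and [0.794533]): 1 − (1 − 0.720723)(1 − 0.989308)(1 − 0.794533) = 0.9994

0.9994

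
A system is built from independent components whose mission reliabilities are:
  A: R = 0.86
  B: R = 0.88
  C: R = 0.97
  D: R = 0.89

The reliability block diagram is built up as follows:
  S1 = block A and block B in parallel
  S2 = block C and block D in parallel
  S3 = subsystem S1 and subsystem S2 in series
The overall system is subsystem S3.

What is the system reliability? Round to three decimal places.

0.980

Parallel (A and B): 1 − (1 − 0.86000)(1 − 0.88000) = 0.98320
Parallel (C and D): 1 − (1 − 0.97000)(1 − 0.89000) = 0.99670
Series ([0.98320] and [0.99670]): 0.98320 × 0.99670 = 0.980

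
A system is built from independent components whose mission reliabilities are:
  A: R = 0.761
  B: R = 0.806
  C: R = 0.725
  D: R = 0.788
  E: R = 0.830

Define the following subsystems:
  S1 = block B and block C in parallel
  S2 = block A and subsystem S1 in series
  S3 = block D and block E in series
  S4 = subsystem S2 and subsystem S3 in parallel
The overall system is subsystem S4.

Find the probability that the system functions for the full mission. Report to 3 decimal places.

0.903

Parallel (B and C): 1 − (1 − 0.80600)(1 − 0.72500) = 0.94665
Series (A and [0.94665]): 0.76100 × 0.94665 = 0.72040
Series (D and E): 0.78800 × 0.83000 = 0.65404
Parallel ([0.72040] and [0.65404]): 1 − (1 − 0.72040)(1 − 0.65404) = 0.903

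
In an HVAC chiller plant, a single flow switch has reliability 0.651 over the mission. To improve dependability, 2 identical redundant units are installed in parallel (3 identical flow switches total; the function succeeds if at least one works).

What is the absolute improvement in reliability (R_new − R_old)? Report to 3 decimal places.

R_before = 0.651
R_after = 1 − (1 − 0.651)^3 = 0.957
ΔR = 0.957 − 0.651 = 0.306

0.306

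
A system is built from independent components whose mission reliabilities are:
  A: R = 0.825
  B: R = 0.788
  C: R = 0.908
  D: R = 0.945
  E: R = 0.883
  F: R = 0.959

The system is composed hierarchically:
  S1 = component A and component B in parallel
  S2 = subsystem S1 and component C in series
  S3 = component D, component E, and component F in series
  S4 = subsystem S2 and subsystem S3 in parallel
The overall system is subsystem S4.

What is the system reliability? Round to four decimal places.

Parallel (A and B): 1 − (1 − 0.825000)(1 − 0.788000) = 0.962900
Series ([0.962900] and C): 0.962900 × 0.908000 = 0.874313
Series (D, E, and F): 0.945000 × 0.883000 × 0.959000 = 0.800223
Parallel ([0.874313] and [0.800223]): 1 − (1 − 0.874313)(1 − 0.800223) = 0.9749

0.9749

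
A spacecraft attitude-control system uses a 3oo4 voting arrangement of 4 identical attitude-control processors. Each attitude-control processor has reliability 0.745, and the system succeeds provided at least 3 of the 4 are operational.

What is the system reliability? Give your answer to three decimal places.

R = Σ_{i=3}^{4} C(4,i) p^i (1−p)^{4−i} with p = 0.745
C(4,3)·0.745^3·0.255^1 = 0.42176
C(4,4)·0.745^4·0.255^0 = 0.30805
Sum = 0.730

0.730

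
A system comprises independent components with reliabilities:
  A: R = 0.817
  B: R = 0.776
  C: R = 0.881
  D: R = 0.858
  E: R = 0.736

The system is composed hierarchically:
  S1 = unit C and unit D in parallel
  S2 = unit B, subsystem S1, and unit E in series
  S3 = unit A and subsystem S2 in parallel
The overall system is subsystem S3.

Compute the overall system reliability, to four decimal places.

Parallel (C and D): 1 − (1 − 0.881000)(1 − 0.858000) = 0.983102
Series (B, [0.983102], and E): 0.776000 × 0.983102 × 0.736000 = 0.561485
Parallel (A and [0.561485]): 1 − (1 − 0.817000)(1 − 0.561485) = 0.9198

0.9198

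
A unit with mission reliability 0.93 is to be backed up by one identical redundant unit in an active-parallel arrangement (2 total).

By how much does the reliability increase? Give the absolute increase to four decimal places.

0.0651

R_before = 0.93
R_after = 1 − (1 − 0.93)^2 = 0.9951
ΔR = 0.9951 − 0.93 = 0.0651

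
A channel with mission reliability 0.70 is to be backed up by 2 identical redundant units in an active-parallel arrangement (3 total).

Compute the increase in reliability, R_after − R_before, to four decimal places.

0.2730

R_before = 0.70
R_after = 1 − (1 − 0.70)^3 = 0.9730
ΔR = 0.9730 − 0.70 = 0.2730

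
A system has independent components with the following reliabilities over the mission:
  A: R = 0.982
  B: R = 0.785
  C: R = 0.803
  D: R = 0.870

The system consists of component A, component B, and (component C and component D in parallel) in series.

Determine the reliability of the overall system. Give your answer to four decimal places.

Parallel (C and D): 1 − (1 − 0.803000)(1 − 0.870000) = 0.974390
Series (A, B, and [0.974390]): 0.982000 × 0.785000 × 0.974390 = 0.7511

0.7511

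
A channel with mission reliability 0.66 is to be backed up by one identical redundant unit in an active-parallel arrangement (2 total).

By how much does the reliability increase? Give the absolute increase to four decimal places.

0.2244

R_before = 0.66
R_after = 1 − (1 − 0.66)^2 = 0.8844
ΔR = 0.8844 − 0.66 = 0.2244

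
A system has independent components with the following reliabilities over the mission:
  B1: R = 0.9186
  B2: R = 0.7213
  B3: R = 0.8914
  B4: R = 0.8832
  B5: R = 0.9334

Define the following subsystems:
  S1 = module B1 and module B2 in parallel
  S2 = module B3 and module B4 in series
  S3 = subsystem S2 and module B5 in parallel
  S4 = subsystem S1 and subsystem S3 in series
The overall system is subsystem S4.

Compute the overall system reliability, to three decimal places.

0.963

Parallel (B1 and B2): 1 − (1 − 0.91860)(1 − 0.72130) = 0.97731
Series (B3 and B4): 0.89140 × 0.88320 = 0.78728
Parallel ([0.78728] and B5): 1 − (1 − 0.78728)(1 − 0.93340) = 0.98583
Series ([0.97731] and [0.98583]): 0.97731 × 0.98583 = 0.963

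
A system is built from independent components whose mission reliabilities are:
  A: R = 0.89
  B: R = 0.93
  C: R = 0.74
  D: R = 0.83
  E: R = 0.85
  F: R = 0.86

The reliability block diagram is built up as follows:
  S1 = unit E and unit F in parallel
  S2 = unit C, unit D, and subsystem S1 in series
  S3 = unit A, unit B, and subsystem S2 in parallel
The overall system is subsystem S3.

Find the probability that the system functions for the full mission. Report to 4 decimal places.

Parallel (E and F): 1 − (1 − 0.850000)(1 − 0.860000) = 0.979000
Series (C, D, and [0.979000]): 0.740000 × 0.830000 × 0.979000 = 0.601302
Parallel (A, B, and [0.601302]): 1 − (1 − 0.890000)(1 − 0.930000)(1 − 0.601302) = 0.9969

0.9969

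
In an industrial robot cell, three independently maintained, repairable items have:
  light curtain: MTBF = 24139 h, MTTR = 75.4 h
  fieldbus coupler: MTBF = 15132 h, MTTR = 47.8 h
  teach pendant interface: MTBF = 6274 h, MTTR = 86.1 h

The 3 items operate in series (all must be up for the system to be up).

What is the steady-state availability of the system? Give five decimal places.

A(light curtain) = MTBF/(MTBF+MTTR) = 24139/(24139+75.4) = 0.996886
A(fieldbus coupler) = MTBF/(MTBF+MTTR) = 15132/(15132+47.8) = 0.996851
A(teach pendant interface) = MTBF/(MTBF+MTTR) = 6274/(6274+86.1) = 0.986462
Series availability: 0.996886 × 0.996851 × 0.986462 = 0.98029

0.98029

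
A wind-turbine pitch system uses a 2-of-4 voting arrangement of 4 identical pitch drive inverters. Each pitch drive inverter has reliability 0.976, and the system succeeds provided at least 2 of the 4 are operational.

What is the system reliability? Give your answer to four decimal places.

R = Σ_{i=2}^{4} C(4,i) p^i (1−p)^{4−i} with p = 0.976
C(4,2)·0.976^2·0.024^2 = 0.003292
C(4,3)·0.976^3·0.024^1 = 0.089253
C(4,4)·0.976^4·0.024^0 = 0.907401
Sum = 0.9999

0.9999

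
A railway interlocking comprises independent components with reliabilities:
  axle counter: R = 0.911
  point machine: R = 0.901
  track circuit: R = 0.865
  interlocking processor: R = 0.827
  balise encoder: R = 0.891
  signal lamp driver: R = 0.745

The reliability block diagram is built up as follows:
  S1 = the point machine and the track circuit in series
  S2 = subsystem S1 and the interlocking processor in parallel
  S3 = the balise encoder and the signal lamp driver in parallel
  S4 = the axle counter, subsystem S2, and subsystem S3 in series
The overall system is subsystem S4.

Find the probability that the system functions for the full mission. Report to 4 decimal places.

0.8519

Series (point machine and track circuit): 0.901000 × 0.865000 = 0.779365
Parallel ([0.779365] and interlocking processor): 1 − (1 − 0.779365)(1 − 0.827000) = 0.961830
Parallel (balise encoder and signal lamp driver): 1 − (1 − 0.891000)(1 − 0.745000) = 0.972205
Series (axle counter, [0.961830], and [0.972205]): 0.911000 × 0.961830 × 0.972205 = 0.8519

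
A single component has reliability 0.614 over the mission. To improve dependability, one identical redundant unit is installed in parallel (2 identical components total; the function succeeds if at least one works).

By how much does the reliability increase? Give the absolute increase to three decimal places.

0.237

R_before = 0.614
R_after = 1 − (1 − 0.614)^2 = 0.851
ΔR = 0.851 − 0.614 = 0.237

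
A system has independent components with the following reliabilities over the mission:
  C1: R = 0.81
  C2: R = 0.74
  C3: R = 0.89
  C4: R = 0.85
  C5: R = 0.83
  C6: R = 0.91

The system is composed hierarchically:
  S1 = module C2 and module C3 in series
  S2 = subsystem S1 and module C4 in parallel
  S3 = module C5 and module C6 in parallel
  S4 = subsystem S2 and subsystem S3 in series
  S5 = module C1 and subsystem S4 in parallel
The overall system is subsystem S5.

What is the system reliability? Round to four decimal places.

Series (C2 and C3): 0.740000 × 0.890000 = 0.658600
Parallel ([0.658600] and C4): 1 − (1 − 0.658600)(1 − 0.850000) = 0.948790
Parallel (C5 and C6): 1 − (1 − 0.830000)(1 − 0.910000) = 0.984700
Series ([0.948790] and [0.984700]): 0.948790 × 0.984700 = 0.934274
Parallel (C1 and [0.934274]): 1 − (1 − 0.810000)(1 − 0.934274) = 0.9875

0.9875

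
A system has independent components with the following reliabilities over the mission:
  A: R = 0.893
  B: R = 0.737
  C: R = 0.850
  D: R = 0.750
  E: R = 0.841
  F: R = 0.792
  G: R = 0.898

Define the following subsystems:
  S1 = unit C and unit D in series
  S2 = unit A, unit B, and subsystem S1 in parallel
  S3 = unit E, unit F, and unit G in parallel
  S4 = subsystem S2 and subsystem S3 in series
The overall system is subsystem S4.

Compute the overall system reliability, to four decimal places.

0.9865

Series (C and D): 0.850000 × 0.750000 = 0.637500
Parallel (A, B, and [0.637500]): 1 − (1 − 0.893000)(1 − 0.737000)(1 − 0.637500) = 0.989799
Parallel (E, F, and G): 1 − (1 − 0.841000)(1 − 0.792000)(1 − 0.898000) = 0.996627
Series ([0.989799] and [0.996627]): 0.989799 × 0.996627 = 0.9865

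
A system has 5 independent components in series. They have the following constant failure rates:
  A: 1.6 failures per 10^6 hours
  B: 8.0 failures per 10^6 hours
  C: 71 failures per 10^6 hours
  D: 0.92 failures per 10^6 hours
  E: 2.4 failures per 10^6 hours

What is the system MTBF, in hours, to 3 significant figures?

Series of exponential components: λ_sys = Σ λ_i
λ_sys = 0.0000016 + 0.0000080 + 0.000071 + 0.00000092 + 0.0000024 = 8.3920e-05 /h
MTBF = 1 / λ_sys = 11900 h

11900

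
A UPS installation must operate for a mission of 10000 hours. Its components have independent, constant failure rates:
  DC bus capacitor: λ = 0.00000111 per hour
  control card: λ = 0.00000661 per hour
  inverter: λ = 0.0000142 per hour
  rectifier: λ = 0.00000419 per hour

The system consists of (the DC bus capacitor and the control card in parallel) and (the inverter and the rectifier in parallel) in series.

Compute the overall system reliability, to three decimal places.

R(DC bus capacitor) = exp(−0.00000111 × 10000) = 0.98896
R(control card) = exp(−0.00000661 × 10000) = 0.93604
R(inverter) = exp(−0.0000142 × 10000) = 0.86762
R(rectifier) = exp(−0.00000419 × 10000) = 0.95897
Parallel (DC bus capacitor and control card): 1 − (1 − 0.98896)(1 − 0.93604) = 0.99929
Parallel (inverter and rectifier): 1 − (1 − 0.86762)(1 − 0.95897) = 0.99457
Series ([0.99929] and [0.99457]): 0.99929 × 0.99457 = 0.994

0.994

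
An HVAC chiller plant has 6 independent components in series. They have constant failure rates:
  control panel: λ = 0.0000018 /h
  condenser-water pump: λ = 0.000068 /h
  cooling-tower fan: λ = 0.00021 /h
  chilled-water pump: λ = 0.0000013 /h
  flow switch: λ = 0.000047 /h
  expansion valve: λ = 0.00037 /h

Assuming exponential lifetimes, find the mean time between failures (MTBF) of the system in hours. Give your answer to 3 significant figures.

1430

Series of exponential components: λ_sys = Σ λ_i
λ_sys = 0.0000018 + 0.000068 + 0.00021 + 0.0000013 + 0.000047 + 0.00037 = 6.9810e-04 /h
MTBF = 1 / λ_sys = 1430 h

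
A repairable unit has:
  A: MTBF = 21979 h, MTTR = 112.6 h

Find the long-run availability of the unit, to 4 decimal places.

A(A) = MTBF/(MTBF+MTTR) = 21979/(21979+112.6) = 0.9949

0.9949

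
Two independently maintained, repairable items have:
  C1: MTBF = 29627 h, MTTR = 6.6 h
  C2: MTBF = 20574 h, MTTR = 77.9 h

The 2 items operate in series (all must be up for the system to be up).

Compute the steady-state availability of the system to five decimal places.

A(C1) = MTBF/(MTBF+MTTR) = 29627/(29627+6.6) = 0.999777
A(C2) = MTBF/(MTBF+MTTR) = 20574/(20574+77.9) = 0.996228
Series availability: 0.999777 × 0.996228 = 0.99601

0.99601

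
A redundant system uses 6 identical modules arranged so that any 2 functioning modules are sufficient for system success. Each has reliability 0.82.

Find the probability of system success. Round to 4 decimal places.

R = Σ_{i=2}^{6} C(6,i) p^i (1−p)^{6−i} with p = 0.82
C(6,2)·0.82^2·0.18^4 = 0.010588
C(6,3)·0.82^3·0.18^3 = 0.064312
C(6,4)·0.82^4·0.18^2 = 0.219731
C(6,5)·0.82^5·0.18^1 = 0.400399
C(6,6)·0.82^6·0.18^0 = 0.304007
Sum = 0.9990

0.9990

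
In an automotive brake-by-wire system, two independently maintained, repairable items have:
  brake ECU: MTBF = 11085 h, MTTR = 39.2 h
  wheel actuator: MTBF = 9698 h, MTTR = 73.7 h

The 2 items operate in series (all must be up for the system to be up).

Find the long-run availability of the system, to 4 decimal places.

0.9890

A(brake ECU) = MTBF/(MTBF+MTTR) = 11085/(11085+39.2) = 0.996476
A(wheel actuator) = MTBF/(MTBF+MTTR) = 9698/(9698+73.7) = 0.992458
Series availability: 0.996476 × 0.992458 = 0.9890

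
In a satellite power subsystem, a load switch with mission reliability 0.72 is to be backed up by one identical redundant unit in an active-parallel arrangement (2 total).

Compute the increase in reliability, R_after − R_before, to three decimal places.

R_before = 0.72
R_after = 1 − (1 − 0.72)^2 = 0.922
ΔR = 0.922 − 0.72 = 0.202

0.202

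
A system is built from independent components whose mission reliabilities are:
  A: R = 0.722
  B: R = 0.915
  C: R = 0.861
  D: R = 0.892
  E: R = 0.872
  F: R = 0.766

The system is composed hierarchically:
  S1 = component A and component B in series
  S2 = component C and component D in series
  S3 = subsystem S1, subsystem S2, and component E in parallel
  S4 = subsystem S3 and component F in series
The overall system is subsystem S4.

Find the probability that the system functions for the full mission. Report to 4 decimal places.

0.7583

Series (A and B): 0.722000 × 0.915000 = 0.660630
Series (C and D): 0.861000 × 0.892000 = 0.768012
Parallel ([0.660630], [0.768012], and E): 1 − (1 − 0.660630)(1 − 0.768012)(1 − 0.872000) = 0.989923
Series ([0.989923] and F): 0.989923 × 0.766000 = 0.7583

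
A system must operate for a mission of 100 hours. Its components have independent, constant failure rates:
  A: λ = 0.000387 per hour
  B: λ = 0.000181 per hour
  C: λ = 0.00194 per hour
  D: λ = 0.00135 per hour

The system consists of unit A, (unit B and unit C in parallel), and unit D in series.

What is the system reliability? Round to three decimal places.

0.838

R(A) = exp(−0.000387 × 100) = 0.96204
R(B) = exp(−0.000181 × 100) = 0.98206
R(C) = exp(−0.00194 × 100) = 0.82366
R(D) = exp(−0.00135 × 100) = 0.87372
Parallel (B and C): 1 − (1 − 0.98206)(1 − 0.82366) = 0.99684
Series (A, [0.99684], and D): 0.96204 × 0.99684 × 0.87372 = 0.838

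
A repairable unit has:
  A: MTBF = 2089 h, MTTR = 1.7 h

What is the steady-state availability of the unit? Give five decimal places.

A(A) = MTBF/(MTBF+MTTR) = 2089/(2089+1.7) = 0.99919

0.99919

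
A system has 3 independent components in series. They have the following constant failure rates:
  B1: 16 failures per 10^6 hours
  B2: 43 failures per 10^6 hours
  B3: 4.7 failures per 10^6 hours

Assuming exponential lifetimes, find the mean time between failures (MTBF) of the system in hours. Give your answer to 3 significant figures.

Series of exponential components: λ_sys = Σ λ_i
λ_sys = 0.000016 + 0.000043 + 0.0000047 = 6.3700e-05 /h
MTBF = 1 / λ_sys = 15700 h

15700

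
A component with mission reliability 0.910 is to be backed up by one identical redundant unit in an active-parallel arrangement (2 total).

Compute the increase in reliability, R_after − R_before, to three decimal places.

0.082

R_before = 0.910
R_after = 1 − (1 − 0.910)^2 = 0.992
ΔR = 0.992 − 0.910 = 0.082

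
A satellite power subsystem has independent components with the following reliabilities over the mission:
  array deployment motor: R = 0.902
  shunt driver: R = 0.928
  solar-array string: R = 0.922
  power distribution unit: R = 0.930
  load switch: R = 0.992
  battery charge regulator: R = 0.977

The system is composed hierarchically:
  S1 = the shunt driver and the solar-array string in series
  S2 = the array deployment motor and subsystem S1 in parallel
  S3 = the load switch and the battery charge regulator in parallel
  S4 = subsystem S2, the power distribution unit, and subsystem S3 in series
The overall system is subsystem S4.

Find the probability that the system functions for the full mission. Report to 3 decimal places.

Series (shunt driver and solar-array string): 0.92800 × 0.92200 = 0.85562
Parallel (array deployment motor and [0.85562]): 1 − (1 − 0.90200)(1 − 0.85562) = 0.98585
Parallel (load switch and battery charge regulator): 1 − (1 − 0.99200)(1 − 0.97700) = 0.99982
Series ([0.98585], power distribution unit, and [0.99982]): 0.98585 × 0.93000 × 0.99982 = 0.917

0.917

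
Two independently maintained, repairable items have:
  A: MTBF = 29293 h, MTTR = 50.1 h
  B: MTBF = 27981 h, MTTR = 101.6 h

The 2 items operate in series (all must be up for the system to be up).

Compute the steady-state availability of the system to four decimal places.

A(A) = MTBF/(MTBF+MTTR) = 29293/(29293+50.1) = 0.998293
A(B) = MTBF/(MTBF+MTTR) = 27981/(27981+101.6) = 0.996382
Series availability: 0.998293 × 0.996382 = 0.9947

0.9947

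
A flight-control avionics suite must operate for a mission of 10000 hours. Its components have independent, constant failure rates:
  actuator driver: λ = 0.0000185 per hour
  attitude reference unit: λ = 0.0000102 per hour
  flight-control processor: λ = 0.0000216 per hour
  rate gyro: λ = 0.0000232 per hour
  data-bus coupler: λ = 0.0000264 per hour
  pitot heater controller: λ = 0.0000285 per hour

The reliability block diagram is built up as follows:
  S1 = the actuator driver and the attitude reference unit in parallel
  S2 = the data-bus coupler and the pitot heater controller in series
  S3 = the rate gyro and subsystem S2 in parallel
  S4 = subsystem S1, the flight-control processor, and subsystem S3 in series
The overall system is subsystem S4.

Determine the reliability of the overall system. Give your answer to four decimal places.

0.7232

R(actuator driver) = exp(−0.0000185 × 10000) = 0.831104
R(attitude reference unit) = exp(−0.0000102 × 10000) = 0.903030
R(flight-control processor) = exp(−0.0000216 × 10000) = 0.805735
R(rate gyro) = exp(−0.0000232 × 10000) = 0.792946
R(data-bus coupler) = exp(−0.0000264 × 10000) = 0.767974
R(pitot heater controller) = exp(−0.0000285 × 10000) = 0.752014
Parallel (actuator driver and attitude reference unit): 1 − (1 − 0.831104)(1 − 0.903030) = 0.983622
Series (data-bus coupler and pitot heater controller): 0.767974 × 0.752014 = 0.577527
Parallel (rate gyro and [0.577527]): 1 − (1 − 0.792946)(1 − 0.577527) = 0.912525
Series ([0.983622], flight-control processor, and [0.912525]): 0.983622 × 0.805735 × 0.912525 = 0.7232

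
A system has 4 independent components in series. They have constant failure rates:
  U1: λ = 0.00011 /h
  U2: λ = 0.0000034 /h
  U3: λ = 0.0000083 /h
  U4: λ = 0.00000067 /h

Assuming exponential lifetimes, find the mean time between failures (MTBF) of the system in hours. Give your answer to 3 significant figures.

Series of exponential components: λ_sys = Σ λ_i
λ_sys = 0.00011 + 0.0000034 + 0.0000083 + 0.00000067 = 1.2237e-04 /h
MTBF = 1 / λ_sys = 8170 h

8170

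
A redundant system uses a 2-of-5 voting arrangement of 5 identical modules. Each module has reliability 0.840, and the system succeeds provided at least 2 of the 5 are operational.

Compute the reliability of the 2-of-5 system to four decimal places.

0.9971

R = Σ_{i=2}^{5} C(5,i) p^i (1−p)^{5−i} with p = 0.840
C(5,2)·0.840^2·0.160^3 = 0.028901
C(5,3)·0.840^3·0.160^2 = 0.151732
C(5,4)·0.840^4·0.160^1 = 0.398297
C(5,5)·0.840^5·0.160^0 = 0.418212
Sum = 0.9971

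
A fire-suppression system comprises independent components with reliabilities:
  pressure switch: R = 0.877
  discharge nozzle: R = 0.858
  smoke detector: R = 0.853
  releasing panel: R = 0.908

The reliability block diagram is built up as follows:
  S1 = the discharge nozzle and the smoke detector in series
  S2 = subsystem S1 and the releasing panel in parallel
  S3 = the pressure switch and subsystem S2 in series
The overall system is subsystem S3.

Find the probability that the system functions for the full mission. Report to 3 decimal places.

Series (discharge nozzle and smoke detector): 0.85800 × 0.85300 = 0.73187
Parallel ([0.73187] and releasing panel): 1 − (1 − 0.73187)(1 − 0.90800) = 0.97533
Series (pressure switch and [0.97533]): 0.87700 × 0.97533 = 0.855

0.855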